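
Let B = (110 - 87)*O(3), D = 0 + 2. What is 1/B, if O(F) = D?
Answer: 1/46 ≈ 0.021739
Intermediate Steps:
D = 2
O(F) = 2
B = 46 (B = (110 - 87)*2 = 23*2 = 46)
1/B = 1/46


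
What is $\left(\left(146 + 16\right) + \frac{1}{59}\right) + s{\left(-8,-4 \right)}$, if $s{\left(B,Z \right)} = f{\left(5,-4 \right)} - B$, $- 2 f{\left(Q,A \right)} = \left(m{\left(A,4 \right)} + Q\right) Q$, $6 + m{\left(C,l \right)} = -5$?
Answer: $\frac{10916}{59} \approx 185.02$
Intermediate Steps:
$m{\left(C,l \right)} = -11$ ($m{\left(C,l \right)} = -6 - 5 = -11$)
$f{\left(Q,A \right)} = - \frac{Q \left(-11 + Q\right)}{2}$ ($f{\left(Q,A \right)} = - \frac{\left(-11 + Q\right) Q}{2} = - \frac{Q \left(-11 + Q\right)}{2}$)
$s{\left(B,Z \right)} = 15 - B$ ($s{\left(B,Z \right)} = \frac{1}{2} \cdot 5 \left(11 - 5\right) - B = \frac{1}{2} \cdot 5 \cdot 6 - B = 15 - B$)
$\left(\left(146 + 16\right) + \frac{1}{59}\right) + s{\left(-8,-4 \right)} = \left(\left(146 + 16\right) + \frac{1}{59}\right) + \left(15 - -8\right) = \left(162 + \frac{1}{59}\right) + \left(15 + 8\right) = \frac{9559}{59} + 23 = \frac{10916}{59}$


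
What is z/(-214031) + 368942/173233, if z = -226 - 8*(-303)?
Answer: 78584259068/37077232223 ≈ 2.1195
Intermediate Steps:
z = 2198 (z = -226 + 2424 = 2198)
z/(-214031) + 368942/173233 = 2198/(-214031) + 368942/173233 = 2198*(-1/214031) + 368942*(1/173233) = -2198/214031 + 368942/173233 = 78584259068/37077232223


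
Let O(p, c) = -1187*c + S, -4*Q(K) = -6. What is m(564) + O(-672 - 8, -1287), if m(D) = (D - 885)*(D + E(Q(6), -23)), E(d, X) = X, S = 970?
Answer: 1354978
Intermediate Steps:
Q(K) = 3/2 (Q(K) = -1/4*(-6) = 3/2)
O(p, c) = 970 - 1187*c (O(p, c) = -1187*c + 970 = 970 - 1187*c)
m(D) = (-885 + D)*(-23 + D) (m(D) = (D - 885)*(D - 23) = (-885 + D)*(-23 + D))
m(564) + O(-672 - 8, -1287) = (20355 + 564**2 - 908*564) + (970 - 1187*(-1287)) = (20355 + 318096 - 512112) + (970 + 1527669) = -173661 + 1528639 = 1354978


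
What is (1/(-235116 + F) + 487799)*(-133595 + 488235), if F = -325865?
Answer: 97045807090895520/560981 ≈ 1.7299e+11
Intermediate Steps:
(1/(-235116 + F) + 487799)*(-133595 + 488235) = (1/(-235116 - 325865) + 487799)*(-133595 + 488235) = (1/(-560981) + 487799)*354640 = (-1/560981 + 487799)*354640 = (273645970818/560981)*354640 = 97045807090895520/560981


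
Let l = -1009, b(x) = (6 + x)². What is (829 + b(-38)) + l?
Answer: 844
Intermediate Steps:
(829 + b(-38)) + l = (829 + (6 - 38)²) - 1009 = (829 + (-32)²) - 1009 = (829 + 1024) - 1009 = 1853 - 1009 = 844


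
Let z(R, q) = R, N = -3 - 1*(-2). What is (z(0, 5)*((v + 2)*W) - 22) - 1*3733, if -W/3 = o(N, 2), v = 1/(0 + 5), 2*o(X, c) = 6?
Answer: -3755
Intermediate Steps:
N = -1 (N = -3 + 2 = -1)
o(X, c) = 3 (o(X, c) = (1/2)*6 = 3)
v = 1/5 ≈ 0.20000
W = -9 (W = -3*3 = -9)
(z(0, 5)*((v + 2)*W) - 22) - 1*3733 = (0*((1/5 + 2)*(-9)) - 22) - 1*3733 = (0*((11/5)*(-9)) - 22) - 3733 = (0*(-99/5) - 22) - 3733 = (0 - 22) - 3733 = -22 - 3733 = -3755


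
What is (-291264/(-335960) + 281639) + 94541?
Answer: 426965284/1135 ≈ 3.7618e+5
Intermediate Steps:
(-291264/(-335960) + 281639) + 94541 = (-291264*(-1/335960) + 281639) + 94541 = (984/1135 + 281639) + 94541 = 319661249/1135 + 94541 = 426965284/1135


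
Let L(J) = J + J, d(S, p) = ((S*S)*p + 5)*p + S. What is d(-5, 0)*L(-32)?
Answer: 320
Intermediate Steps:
d(S, p) = S + p*(5 + p*S²) (d(S, p) = (S²*p + 5)*p + S = (p*S² + 5)*p + S = (5 + p*S²)*p + S = p*(5 + p*S²) + S = S + p*(5 + p*S²))
L(J) = 2*J
d(-5, 0)*L(-32) = (-5 + 5*0 + (-5)²*0²)*(2*(-32)) = (-5 + 0 + 25*0)*(-64) = (-5 + 0 + 0)*(-64) = -5*(-64) = 320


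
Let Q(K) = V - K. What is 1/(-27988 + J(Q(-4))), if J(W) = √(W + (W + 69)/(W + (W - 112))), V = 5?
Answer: -328859/9204105596 - √282/4602052798 ≈ -3.5733e-5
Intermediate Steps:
Q(K) = 5 - K
J(W) = √(W + (69 + W)/(-112 + 2*W)) (J(W) = √(W + (69 + W)/(W + (-112 + W))) = √(W + (69 + W)/(-112 + 2*W)))
1/(-27988 + J(Q(-4))) = 1/(-27988 + √2*√((69 + (5 - 1*(-4)) + 2*(5 - 1*(-4))*(-56 + (5 - 1*(-4))))/(-56 + (5 - 1*(-4))))/2) = 1/(-27988 + √2*√((69 + (5 + 4) + 2*(5 + 4)*(-56 + (5 + 4)))/(-56 + (5 + 4)))/2) = 1/(-27988 + √2*√((69 + 9 + 2*9*(-56 + 9))/(-56 + 9))/2) = 1/(-27988 + √2*√((69 + 9 + 2*9*(-47))/(-47))/2) = 1/(-27988 + √2*√(-(69 + 9 - 846)/47)/2) = 1/(-27988 + √2*√(-1/47*(-768))/2) = 1/(-27988 + √2*√(768/47)/2) = 1/(-27988 + √2*(16*√141/47)/2) = 1/(-27988 + 8*√282/47)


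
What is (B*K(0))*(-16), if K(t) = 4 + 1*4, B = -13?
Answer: 1664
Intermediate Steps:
K(t) = 8 (K(t) = 4 + 4 = 8)
(B*K(0))*(-16) = -13*8*(-16) = -104*(-16) = 1664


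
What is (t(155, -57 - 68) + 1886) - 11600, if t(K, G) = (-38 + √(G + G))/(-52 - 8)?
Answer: -291401/30 - I*√10/12 ≈ -9713.4 - 0.26352*I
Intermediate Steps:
t(K, G) = 19/30 - √2*√G/60 (t(K, G) = (-38 + √(2*G))/(-60) = (-38 + √2*√G)*(-1/60) = 19/30 - √2*√G/60)
(t(155, -57 - 68) + 1886) - 11600 = ((19/30 - √2*√(-57 - 68)/60) + 1886) - 11600 = ((19/30 - √2*√(-125)/60) + 1886) - 11600 = ((19/30 - √2*5*I*√5/60) + 1886) - 11600 = ((19/30 - I*√10/12) + 1886) - 11600 = (56599/30 - I*√10/12) - 11600 = -291401/30 - I*√10/12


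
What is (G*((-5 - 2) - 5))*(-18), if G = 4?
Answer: 864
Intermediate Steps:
(G*((-5 - 2) - 5))*(-18) = (4*((-5 - 2) - 5))*(-18) = (4*(-7 - 5))*(-18) = (4*(-12))*(-18) = -48*(-18) = 864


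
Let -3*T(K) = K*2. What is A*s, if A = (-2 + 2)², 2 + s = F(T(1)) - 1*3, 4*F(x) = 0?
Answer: 0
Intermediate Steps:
T(K) = -2*K/3 (T(K) = -K*2/3 = -2*K/3)
F(x) = 0 (F(x) = (¼)*0 = 0)
s = -5 (s = -2 + (0 - 1*3) = -2 + (0 - 3) = -2 - 3 = -5)
A = 0 (A = 0² = 0)
A*s = 0*(-5) = 0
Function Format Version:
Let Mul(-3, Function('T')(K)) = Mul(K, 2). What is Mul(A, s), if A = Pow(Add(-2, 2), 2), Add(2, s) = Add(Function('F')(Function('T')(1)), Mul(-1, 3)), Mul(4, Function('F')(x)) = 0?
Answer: 0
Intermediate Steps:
Function('T')(K) = Mul(Rational(-2, 3), K) (Function('T')(K) = Mul(Rational(-1, 3), Mul(K, 2)) = Mul(Rational(-1, 3), Mul(2, K)) = Mul(Rational(-2, 3), K))
Function('F')(x) = 0 (Function('F')(x) = Mul(Rational(1, 4), 0) = 0)
s = -5 (s = Add(-2, Add(0, Mul(-1, 3))) = Add(-2, Add(0, -3)) = Add(-2, -3) = -5)
A = 0 (A = Pow(0, 2) = 0)
Mul(A, s) = Mul(0, -5) = 0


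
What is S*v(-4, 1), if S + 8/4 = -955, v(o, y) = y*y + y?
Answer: -1914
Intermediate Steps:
v(o, y) = y + y² (v(o, y) = y² + y = y + y²)
S = -957 (S = -2 - 955 = -957)
S*v(-4, 1) = -957*(1 + 1) = -957*2 = -1914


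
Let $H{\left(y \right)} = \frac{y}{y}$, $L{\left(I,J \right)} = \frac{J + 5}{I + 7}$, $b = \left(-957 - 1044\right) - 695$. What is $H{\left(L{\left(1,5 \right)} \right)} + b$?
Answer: $-2695$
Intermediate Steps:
$b = -2696$ ($b = -2001 - 695 = -2696$)
$L{\left(I,J \right)} = \frac{5 + J}{7 + I}$
$H{\left(y \right)} = 1$
$H{\left(L{\left(1,5 \right)} \right)} + b = 1 - 2696 = -2695$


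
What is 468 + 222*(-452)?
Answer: -99876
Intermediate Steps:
468 + 222*(-452) = 468 - 100344 = -99876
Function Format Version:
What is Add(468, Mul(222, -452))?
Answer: -99876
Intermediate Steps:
Add(468, Mul(222, -452)) = Add(468, -100344) = -99876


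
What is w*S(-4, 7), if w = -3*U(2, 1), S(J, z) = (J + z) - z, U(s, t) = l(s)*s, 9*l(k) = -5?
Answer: -40/3 ≈ -13.333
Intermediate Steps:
l(k) = -5/9 (l(k) = (⅑)*(-5) = -5/9)
U(s, t) = -5*s/9
S(J, z) = J
w = 10/3 (w = -(-5)*2/3 = -3*(-10/9) = 10/3 ≈ 3.3333)
w*S(-4, 7) = (10/3)*(-4) = -40/3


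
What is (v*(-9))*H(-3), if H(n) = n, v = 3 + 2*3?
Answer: 243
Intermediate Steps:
v = 9 (v = 3 + 6 = 9)
(v*(-9))*H(-3) = (9*(-9))*(-3) = -81*(-3) = 243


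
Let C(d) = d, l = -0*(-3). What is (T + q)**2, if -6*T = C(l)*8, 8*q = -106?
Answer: 2809/16 ≈ 175.56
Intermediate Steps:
l = 0 (l = -1*0 = 0)
q = -53/4 (q = (1/8)*(-106) = -53/4 ≈ -13.250)
T = 0 (T = -0*8 = -1/6*0 = 0)
(T + q)**2 = (0 - 53/4)**2 = (-53/4)**2 = 2809/16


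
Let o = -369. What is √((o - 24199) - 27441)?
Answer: I*√52009 ≈ 228.05*I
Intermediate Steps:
√((o - 24199) - 27441) = √((-369 - 24199) - 27441) = √(-24568 - 27441) = √(-52009) = I*√52009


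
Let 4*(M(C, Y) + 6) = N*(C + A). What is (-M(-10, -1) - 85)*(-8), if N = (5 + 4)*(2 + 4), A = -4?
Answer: -880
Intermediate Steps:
N = 54 (N = 9*6 = 54)
M(C, Y) = -60 + 27*C/2 (M(C, Y) = -6 + (54*(C - 4))/4 = -6 + (54*(-4 + C))/4 = -6 + (-216 + 54*C)/4 = -6 + (-54 + 27*C/2) = -60 + 27*C/2)
(-M(-10, -1) - 85)*(-8) = (-(-60 + (27/2)*(-10)) - 85)*(-8) = (-(-60 - 135) - 85)*(-8) = (-1*(-195) - 85)*(-8) = (195 - 85)*(-8) = 110*(-8) = -880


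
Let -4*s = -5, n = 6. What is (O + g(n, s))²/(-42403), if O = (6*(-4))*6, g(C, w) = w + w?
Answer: -80089/169612 ≈ -0.47219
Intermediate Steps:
s = 5/4 (s = -¼*(-5) = 5/4 ≈ 1.2500)
g(C, w) = 2*w
O = -144 (O = -24*6 = -144)
(O + g(n, s))²/(-42403) = (-144 + 2*(5/4))²/(-42403) = (-144 + 5/2)²*(-1/42403) = (-283/2)²*(-1/42403) = (80089/4)*(-1/42403) = -80089/169612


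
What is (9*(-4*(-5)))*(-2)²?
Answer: 720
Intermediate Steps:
(9*(-4*(-5)))*(-2)² = (9*20)*4 = 180*4 = 720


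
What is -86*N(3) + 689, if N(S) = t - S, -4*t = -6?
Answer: 818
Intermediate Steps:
t = 3/2 (t = -¼*(-6) = 3/2 ≈ 1.5000)
N(S) = 3/2 - S
-86*N(3) + 689 = -86*(3/2 - 1*3) + 689 = -86*(3/2 - 3) + 689 = -86*(-3/2) + 689 = 129 + 689 = 818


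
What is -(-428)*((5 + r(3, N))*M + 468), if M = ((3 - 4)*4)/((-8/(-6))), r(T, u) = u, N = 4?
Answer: 188748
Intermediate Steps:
M = -3 (M = (-1*4)/((-8*(-⅙))) = -4/4/3 = -4*¾ = -3)
-(-428)*((5 + r(3, N))*M + 468) = -(-428)*((5 + 4)*(-3) + 468) = -(-428)*(9*(-3) + 468) = -(-428)*(-27 + 468) = -(-428)*441 = -1*(-188748) = 188748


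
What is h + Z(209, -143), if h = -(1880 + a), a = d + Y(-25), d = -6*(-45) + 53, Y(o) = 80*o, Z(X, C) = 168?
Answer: -35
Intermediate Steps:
d = 323 (d = 270 + 53 = 323)
a = -1677 (a = 323 + 80*(-25) = 323 - 2000 = -1677)
h = -203 (h = -(1880 - 1677) = -1*203 = -203)
h + Z(209, -143) = -203 + 168 = -35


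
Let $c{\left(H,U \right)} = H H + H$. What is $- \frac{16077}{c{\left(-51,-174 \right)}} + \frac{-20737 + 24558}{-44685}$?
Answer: $- \frac{48542953}{7596450} \approx -6.3902$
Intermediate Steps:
$c{\left(H,U \right)} = H + H^{2}$ ($c{\left(H,U \right)} = H^{2} + H = H + H^{2}$)
$- \frac{16077}{c{\left(-51,-174 \right)}} + \frac{-20737 + 24558}{-44685} = - \frac{16077}{\left(-51\right) \left(1 - 51\right)} + \frac{-20737 + 24558}{-44685} = - \frac{16077}{\left(-51\right) \left(-50\right)} + 3821 \left(- \frac{1}{44685}\right) = - \frac{16077}{2550} - \frac{3821}{44685} = \left(-16077\right) \frac{1}{2550} - \frac{3821}{44685} = - \frac{5359}{850} - \frac{3821}{44685} = - \frac{48542953}{7596450}$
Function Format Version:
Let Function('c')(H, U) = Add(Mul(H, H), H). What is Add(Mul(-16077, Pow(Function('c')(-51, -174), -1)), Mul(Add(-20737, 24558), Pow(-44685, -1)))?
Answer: Rational(-48542953, 7596450) ≈ -6.3902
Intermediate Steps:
Function('c')(H, U) = Add(H, Pow(H, 2)) (Function('c')(H, U) = Add(Pow(H, 2), H) = Add(H, Pow(H, 2)))
Add(Mul(-16077, Pow(Function('c')(-51, -174), -1)), Mul(Add(-20737, 24558), Pow(-44685, -1))) = Add(Mul(-16077, Pow(Mul(-51, Add(1, -51)), -1)), Mul(Add(-20737, 24558), Pow(-44685, -1))) = Add(Mul(-16077, Pow(Mul(-51, -50), -1)), Mul(3821, Rational(-1, 44685))) = Add(Mul(-16077, Pow(2550, -1)), Rational(-3821, 44685)) = Add(Mul(-16077, Rational(1, 2550)), Rational(-3821, 44685)) = Add(Rational(-5359, 850), Rational(-3821, 44685)) = Rational(-48542953, 7596450)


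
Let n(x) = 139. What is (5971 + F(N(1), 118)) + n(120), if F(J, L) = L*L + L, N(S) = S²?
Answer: 20152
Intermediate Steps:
F(J, L) = L + L² (F(J, L) = L² + L = L + L²)
(5971 + F(N(1), 118)) + n(120) = (5971 + 118*(1 + 118)) + 139 = (5971 + 118*119) + 139 = (5971 + 14042) + 139 = 20013 + 139 = 20152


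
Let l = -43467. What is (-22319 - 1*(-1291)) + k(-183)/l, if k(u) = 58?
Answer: -914024134/43467 ≈ -21028.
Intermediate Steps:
(-22319 - 1*(-1291)) + k(-183)/l = (-22319 - 1*(-1291)) + 58/(-43467) = (-22319 + 1291) + 58*(-1/43467) = -21028 - 58/43467 = -914024134/43467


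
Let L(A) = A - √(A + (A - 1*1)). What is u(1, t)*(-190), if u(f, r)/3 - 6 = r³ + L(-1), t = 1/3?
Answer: -25840/9 + 570*I*√3 ≈ -2871.1 + 987.27*I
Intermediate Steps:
t = ⅓ (t = 1*(⅓) = ⅓ ≈ 0.33333)
L(A) = A - √(-1 + 2*A) (L(A) = A - √(A + (A - 1)) = A - √(A + (-1 + A)) = A - √(-1 + 2*A))
u(f, r) = 15 + 3*r³ - 3*I*√3 (u(f, r) = 18 + 3*(r³ + (-1 - √(-1 + 2*(-1)))) = 18 + 3*(r³ + (-1 - √(-1 - 2))) = 18 + 3*(r³ + (-1 - √(-3))) = 18 + 3*(r³ + (-1 - I*√3)) = 18 + 3*(-1 + r³ - I*√3) = 18 + (-3 + 3*r³ - 3*I*√3) = 15 + 3*r³ - 3*I*√3)
u(1, t)*(-190) = (15 + 3*(⅓)³ - 3*I*√3)*(-190) = (15 + 3*(1/27) - 3*I*√3)*(-190) = (15 + ⅑ - 3*I*√3)*(-190) = (136/9 - 3*I*√3)*(-190) = -25840/9 + 570*I*√3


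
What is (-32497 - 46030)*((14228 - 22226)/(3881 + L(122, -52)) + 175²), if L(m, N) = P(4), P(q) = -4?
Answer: -9323128047929/3877 ≈ -2.4047e+9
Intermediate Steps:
L(m, N) = -4
(-32497 - 46030)*((14228 - 22226)/(3881 + L(122, -52)) + 175²) = (-32497 - 46030)*((14228 - 22226)/(3881 - 4) + 175²) = -78527*(-7998/3877 + 30625) = -78527*118725127/3877 = -9323128047929/3877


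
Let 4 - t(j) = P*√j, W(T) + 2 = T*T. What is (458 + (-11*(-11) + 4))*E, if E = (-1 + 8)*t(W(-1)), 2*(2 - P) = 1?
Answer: 16324 - 12243*I/2 ≈ 16324.0 - 6121.5*I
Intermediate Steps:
W(T) = -2 + T² (W(T) = -2 + T*T = -2 + T²)
P = 3/2 (P = 2 - ½*1 = 2 - ½ = 3/2 ≈ 1.5000)
t(j) = 4 - 3*√j/2
E = 28 - 21*I/2 (E = (-1 + 8)*(4 - 3*√(-2 + (-1)²)/2) = 7*(4 - 3*√(-2 + 1)/2) = 7*(4 - 3*I/2) = 28 - 21*I/2 ≈ 28.0 - 10.5*I)
(458 + (-11*(-11) + 4))*E = (458 + (-11*(-11) + 4))*(28 - 21*I/2) = (458 + (121 + 4))*(28 - 21*I/2) = (458 + 125)*(28 - 21*I/2) = 583*(28 - 21*I/2) = 16324 - 12243*I/2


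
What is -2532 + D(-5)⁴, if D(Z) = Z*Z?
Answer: 388093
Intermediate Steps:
D(Z) = Z²
-2532 + D(-5)⁴ = -2532 + ((-5)²)⁴ = -2532 + 25⁴ = -2532 + 390625 = 388093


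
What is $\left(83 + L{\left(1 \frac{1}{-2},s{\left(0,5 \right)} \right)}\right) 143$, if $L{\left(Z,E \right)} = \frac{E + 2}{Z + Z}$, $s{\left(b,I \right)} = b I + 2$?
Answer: $11297$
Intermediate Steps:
$s{\left(b,I \right)} = 2 + I b$ ($s{\left(b,I \right)} = I b + 2 = 2 + I b$)
$L{\left(Z,E \right)} = \frac{2 + E}{2 Z}$
$\left(83 + L{\left(1 \frac{1}{-2},s{\left(0,5 \right)} \right)}\right) 143 = \left(83 + \frac{2 + \left(2 + 5 \cdot 0\right)}{2 \cdot 1 \frac{1}{-2}}\right) 143 = \left(83 + \frac{2 + \left(2 + 0\right)}{2 \cdot 1 \left(- \frac{1}{2}\right)}\right) 143 = \left(83 + \frac{2 + 2}{2 \left(- \frac{1}{2}\right)}\right) 143 = \left(83 + \frac{1}{2} \left(-2\right) 4\right) 143 = \left(83 - 4\right) 143 = 79 \cdot 143 = 11297$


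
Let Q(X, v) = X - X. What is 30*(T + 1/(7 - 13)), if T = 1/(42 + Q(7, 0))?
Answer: -30/7 ≈ -4.2857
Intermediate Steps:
Q(X, v) = 0
T = 1/42 (T = 1/(42 + 0) = 1/42 ≈ 0.023810)
30*(T + 1/(7 - 13)) = 30*(1/42 + 1/(7 - 13)) = 30*(1/42 + 1/(-6)) = 30*(1/42 - ⅙) = 30*(-⅐) = -30/7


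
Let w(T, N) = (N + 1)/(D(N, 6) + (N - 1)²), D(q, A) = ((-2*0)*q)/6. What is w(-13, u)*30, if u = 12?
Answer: 390/121 ≈ 3.2231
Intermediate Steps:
D(q, A) = 0 (D(q, A) = (0*q)*(⅙) = 0*(⅙) = 0)
w(T, N) = (1 + N)/(-1 + N)² (w(T, N) = (N + 1)/(0 + (N - 1)²) = (1 + N)/(0 + (-1 + N)²) = (1 + N)/((-1 + N)²) = (1 + N)/(-1 + N)²)
w(-13, u)*30 = ((1 + 12)/(-1 + 12)²)*30 = (13/11²)*30 = ((1/121)*13)*30 = (13/121)*30 = 390/121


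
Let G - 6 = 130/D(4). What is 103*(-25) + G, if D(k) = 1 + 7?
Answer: -10211/4 ≈ -2552.8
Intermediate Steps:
D(k) = 8
G = 89/4 (G = 6 + 130/8 = 6 + 130*(⅛) = 6 + 65/4 = 89/4 ≈ 22.250)
103*(-25) + G = 103*(-25) + 89/4 = -2575 + 89/4 = -10211/4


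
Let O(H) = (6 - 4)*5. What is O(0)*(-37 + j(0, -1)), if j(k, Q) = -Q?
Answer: -360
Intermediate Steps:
O(H) = 10 (O(H) = 2*5 = 10)
O(0)*(-37 + j(0, -1)) = 10*(-37 - 1*(-1)) = 10*(-37 + 1) = 10*(-36) = -360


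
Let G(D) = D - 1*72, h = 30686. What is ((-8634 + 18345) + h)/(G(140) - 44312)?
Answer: -40397/44244 ≈ -0.91305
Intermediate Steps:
G(D) = -72 + D (G(D) = D - 72 = -72 + D)
((-8634 + 18345) + h)/(G(140) - 44312) = ((-8634 + 18345) + 30686)/((-72 + 140) - 44312) = (9711 + 30686)/(68 - 44312) = 40397/(-44244) = 40397*(-1/44244) = -40397/44244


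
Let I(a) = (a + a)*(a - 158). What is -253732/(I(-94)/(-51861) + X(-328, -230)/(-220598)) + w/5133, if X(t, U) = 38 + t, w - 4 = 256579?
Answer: 2483795033124920947/8928007545669 ≈ 2.7820e+5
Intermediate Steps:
w = 256583 (w = 4 + 256579 = 256583)
I(a) = 2*a*(-158 + a) (I(a) = (2*a)*(-158 + a) = 2*a*(-158 + a))
-253732/(I(-94)/(-51861) + X(-328, -230)/(-220598)) + w/5133 = -253732/((2*(-94)*(-158 - 94))/(-51861) + (38 - 328)/(-220598)) + 256583/5133 = -253732/((2*(-94)*(-252))*(-1/51861) - 290*(-1/220598)) + 256583*(1/5133) = -253732/(47376*(-1/51861) + 145/110299) + 256583/5133 = -253732/(-15792/17287 + 145/110299) + 256583/5133 = -253732/(-1739335193/1906738813) + 256583/5133 = -253732*(-1906738813/1739335193) + 256583/5133 = 483800652500116/1739335193 + 256583/5133 = 2483795033124920947/8928007545669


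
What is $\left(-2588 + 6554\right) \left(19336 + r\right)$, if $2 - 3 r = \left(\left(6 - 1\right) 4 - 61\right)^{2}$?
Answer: $74466938$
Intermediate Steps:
$r = - \frac{1679}{3}$ ($r = \frac{2}{3} - \frac{\left(\left(6 - 1\right) 4 - 61\right)^{2}}{3} = \frac{2}{3} - \frac{\left(5 \cdot 4 - 61\right)^{2}}{3} = \frac{2}{3} - \frac{\left(20 - 61\right)^{2}}{3} = \frac{2}{3} - \frac{\left(-41\right)^{2}}{3} = \frac{2}{3} - \frac{1681}{3} = - \frac{1679}{3} \approx -559.67$)
$\left(-2588 + 6554\right) \left(19336 + r\right) = \left(-2588 + 6554\right) \left(19336 - \frac{1679}{3}\right) = 3966 \cdot \frac{56329}{3} = 74466938$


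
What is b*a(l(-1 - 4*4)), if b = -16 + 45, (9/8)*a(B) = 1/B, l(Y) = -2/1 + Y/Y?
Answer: -232/9 ≈ -25.778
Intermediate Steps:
l(Y) = -1 (l(Y) = -2*1 + 1 = -2 + 1 = -1)
a(B) = 8/(9*B)
b = 29
b*a(l(-1 - 4*4)) = 29*((8/9)/(-1)) = 29*((8/9)*(-1)) = 29*(-8/9) = -232/9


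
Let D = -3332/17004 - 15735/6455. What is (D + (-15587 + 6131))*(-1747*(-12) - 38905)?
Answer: 931305989157236/5488041 ≈ 1.6970e+8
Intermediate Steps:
D = -14453300/5488041 (D = -3332*1/17004 - 15735*1/6455 = -833/4251 - 3147/1291 = -14453300/5488041 ≈ -2.6336)
(D + (-15587 + 6131))*(-1747*(-12) - 38905) = (-14453300/5488041 + (-15587 + 6131))*(-1747*(-12) - 38905) = (-14453300/5488041 - 9456)*(20964 - 38905) = -51909368996/5488041*(-17941) = 931305989157236/5488041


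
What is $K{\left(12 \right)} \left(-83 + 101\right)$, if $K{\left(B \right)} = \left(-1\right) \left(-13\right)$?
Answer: $234$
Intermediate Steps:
$K{\left(B \right)} = 13$
$K{\left(12 \right)} \left(-83 + 101\right) = 13 \left(-83 + 101\right) = 13 \cdot 18 = 234$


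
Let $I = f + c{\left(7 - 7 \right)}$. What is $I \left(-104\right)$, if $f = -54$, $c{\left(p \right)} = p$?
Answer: $5616$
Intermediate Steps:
$I = -54$ ($I = -54 + \left(7 - 7\right) = -54 + 0 = -54$)
$I \left(-104\right) = \left(-54\right) \left(-104\right) = 5616$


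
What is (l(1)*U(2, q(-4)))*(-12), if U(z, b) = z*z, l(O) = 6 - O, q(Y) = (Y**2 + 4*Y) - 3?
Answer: -240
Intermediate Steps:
q(Y) = -3 + Y**2 + 4*Y
U(z, b) = z**2
(l(1)*U(2, q(-4)))*(-12) = ((6 - 1*1)*2**2)*(-12) = ((6 - 1)*4)*(-12) = (5*4)*(-12) = 20*(-12) = -240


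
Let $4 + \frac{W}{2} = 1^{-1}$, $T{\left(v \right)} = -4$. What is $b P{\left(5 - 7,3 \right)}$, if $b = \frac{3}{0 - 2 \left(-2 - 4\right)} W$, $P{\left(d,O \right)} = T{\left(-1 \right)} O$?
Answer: $18$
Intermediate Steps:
$W = -6$ ($W = -8 + \frac{2}{1} = -8 + 2 \cdot 1 = -8 + 2 = -6$)
$P{\left(d,O \right)} = - 4 O$
$b = - \frac{3}{2}$ ($b = \frac{3}{0 - 2 \left(-2 - 4\right)} \left(-6\right) = \frac{3}{0 - -12} \left(-6\right) = \frac{3}{0 + 12} \left(-6\right) = \frac{3}{12} \left(-6\right) = 3 \cdot \frac{1}{12} \left(-6\right) = \frac{1}{4} \left(-6\right) = - \frac{3}{2} \approx -1.5$)
$b P{\left(5 - 7,3 \right)} = - \frac{3 \left(\left(-4\right) 3\right)}{2} = \left(- \frac{3}{2}\right) \left(-12\right) = 18$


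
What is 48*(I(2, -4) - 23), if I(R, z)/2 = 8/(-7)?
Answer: -8496/7 ≈ -1213.7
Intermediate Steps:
I(R, z) = -16/7 (I(R, z) = 2*(8/(-7)) = 2*(8*(-1/7)) = 2*(-8/7) = -16/7)
48*(I(2, -4) - 23) = 48*(-16/7 - 23) = 48*(-177/7) = -8496/7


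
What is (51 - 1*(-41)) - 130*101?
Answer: -13038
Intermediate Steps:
(51 - 1*(-41)) - 130*101 = (51 + 41) - 13130 = 92 - 13130 = -13038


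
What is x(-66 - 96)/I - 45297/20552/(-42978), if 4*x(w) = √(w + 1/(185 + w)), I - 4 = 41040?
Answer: 2157/42061136 + 5*I*√3427/3776048 ≈ 5.1283e-5 + 7.7516e-5*I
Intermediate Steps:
I = 41044 (I = 4 + 41040 = 41044)
x(w) = √(w + 1/(185 + w))/4
x(-66 - 96)/I - 45297/20552/(-42978) = (√((1 + (-66 - 96)*(185 + (-66 - 96)))/(185 + (-66 - 96)))/4)/41044 - 45297/20552/(-42978) = (√((1 - 162*(185 - 162))/(185 - 162))/4)*(1/41044) - 45297*1/20552*(-1/42978) = (√((1 - 162*23)/23)/4)*(1/41044) - 6471/2936*(-1/42978) = (√((1 - 3726)/23)/4)*(1/41044) + 2157/42061136 = (√((1/23)*(-3725))/4)*(1/41044) + 2157/42061136 = (√(-3725/23)/4)*(1/41044) + 2157/42061136 = ((5*I*√3427/23)/4)*(1/41044) + 2157/42061136 = (5*I*√3427/92)*(1/41044) + 2157/42061136 = 5*I*√3427/3776048 + 2157/42061136 = 2157/42061136 + 5*I*√3427/3776048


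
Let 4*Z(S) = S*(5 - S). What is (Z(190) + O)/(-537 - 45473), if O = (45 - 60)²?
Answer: 3425/18404 ≈ 0.18610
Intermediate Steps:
O = 225 (O = (-15)² = 225)
Z(S) = S*(5 - S)/4 (Z(S) = (S*(5 - S))/4 = S*(5 - S)/4)
(Z(190) + O)/(-537 - 45473) = ((¼)*190*(5 - 1*190) + 225)/(-537 - 45473) = ((¼)*190*(5 - 190) + 225)/(-46010) = ((¼)*190*(-185) + 225)*(-1/46010) = (-17575/2 + 225)*(-1/46010) = -17125/2*(-1/46010) = 3425/18404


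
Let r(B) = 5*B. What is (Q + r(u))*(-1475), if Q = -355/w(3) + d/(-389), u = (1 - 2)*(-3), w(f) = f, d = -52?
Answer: 177640150/1167 ≈ 1.5222e+5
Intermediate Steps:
u = 3 (u = -1*(-3) = 3)
Q = -137939/1167 (Q = -355/3 - 52/(-389) = -355*⅓ - 52*(-1/389) = -355/3 + 52/389 = -137939/1167 ≈ -118.20)
(Q + r(u))*(-1475) = (-137939/1167 + 5*3)*(-1475) = (-137939/1167 + 15)*(-1475) = -120434/1167*(-1475) = 177640150/1167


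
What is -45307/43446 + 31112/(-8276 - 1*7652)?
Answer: -259167731/86500986 ≈ -2.9961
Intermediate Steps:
-45307/43446 + 31112/(-8276 - 1*7652) = -45307*1/43446 + 31112/(-8276 - 7652) = -45307/43446 + 31112/(-15928) = -45307/43446 + 31112*(-1/15928) = -45307/43446 - 3889/1991 = -259167731/86500986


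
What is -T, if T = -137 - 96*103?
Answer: 10025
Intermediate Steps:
T = -10025 (T = -137 - 9888 = -10025)
-T = -1*(-10025) = 10025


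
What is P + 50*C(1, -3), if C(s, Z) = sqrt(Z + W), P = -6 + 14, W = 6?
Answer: 8 + 50*sqrt(3) ≈ 94.603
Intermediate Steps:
P = 8
C(s, Z) = sqrt(6 + Z) (C(s, Z) = sqrt(Z + 6) = sqrt(6 + Z))
P + 50*C(1, -3) = 8 + 50*sqrt(6 - 3) = 8 + 50*sqrt(3)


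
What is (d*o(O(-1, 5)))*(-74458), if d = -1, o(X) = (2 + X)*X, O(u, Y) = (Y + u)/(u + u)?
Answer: 0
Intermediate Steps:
O(u, Y) = (Y + u)/(2*u) (O(u, Y) = (Y + u)/((2*u)) = (Y + u)*(1/(2*u)) = (Y + u)/(2*u))
o(X) = X*(2 + X)
(d*o(O(-1, 5)))*(-74458) = -(1/2)*(5 - 1)/(-1)*(2 + (1/2)*(5 - 1)/(-1))*(-74458) = -(1/2)*(-1)*4*(2 + (1/2)*(-1)*4)*(-74458) = -(-2)*(2 - 2)*(-74458) = -(-2)*0*(-74458) = -1*0*(-74458) = 0*(-74458) = 0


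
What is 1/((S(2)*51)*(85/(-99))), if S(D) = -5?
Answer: 33/7225 ≈ 0.0045675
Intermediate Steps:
1/((S(2)*51)*(85/(-99))) = 1/((-5*51)*(85/(-99))) = 1/(-21675*(-1)/99) = 1/(-255*(-85/99)) = 1/(7225/33) = 33/7225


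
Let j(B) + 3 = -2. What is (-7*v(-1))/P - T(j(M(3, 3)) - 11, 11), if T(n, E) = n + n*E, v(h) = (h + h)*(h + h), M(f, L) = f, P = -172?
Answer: 8263/43 ≈ 192.16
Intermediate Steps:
v(h) = 4*h² (v(h) = (2*h)*(2*h) = 4*h²)
j(B) = -5 (j(B) = -3 - 2 = -5)
T(n, E) = n + E*n
(-7*v(-1))/P - T(j(M(3, 3)) - 11, 11) = -28*(-1)²/(-172) - (-5 - 11)*(1 + 11) = -28*(-1/172) - (-16)*12 = -7*4*(-1/172) - 1*(-192) = -28*(-1/172) + 192 = 7/43 + 192 = 8263/43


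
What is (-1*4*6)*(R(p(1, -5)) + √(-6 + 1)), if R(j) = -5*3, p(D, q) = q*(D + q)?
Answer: 360 - 24*I*√5 ≈ 360.0 - 53.666*I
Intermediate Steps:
R(j) = -15
(-1*4*6)*(R(p(1, -5)) + √(-6 + 1)) = (-1*4*6)*(-15 + √(-6 + 1)) = (-4*6)*(-15 + √(-5)) = -24*(-15 + I*√5) = 360 - 24*I*√5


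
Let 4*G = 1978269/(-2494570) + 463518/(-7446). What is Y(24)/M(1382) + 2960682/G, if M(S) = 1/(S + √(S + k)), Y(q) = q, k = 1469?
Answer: -10062975346819936/65056016013 + 24*√2851 ≈ -1.5340e+5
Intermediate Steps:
G = -195168048039/12383045480 (G = (1978269/(-2494570) + 463518/(-7446))/4 = (1978269*(-1/2494570) + 463518*(-1/7446))/4 = (-1978269/2494570 - 77253/1241)/4 = (¼)*(-195168048039/3095761370) = -195168048039/12383045480 ≈ -15.761)
M(S) = 1/(S + √(1469 + S)) (M(S) = 1/(S + √(S + 1469)) = 1/(S + √(1469 + S)))
Y(24)/M(1382) + 2960682/G = 24/(1/(1382 + √(1469 + 1382))) + 2960682/(-195168048039/12383045480) = 24/(1/(1382 + √2851)) + 2960682*(-12383045480/195168048039) = 24*(1382 + √2851) - 12220753285939120/65056016013 = (33168 + 24*√2851) - 12220753285939120/65056016013 = -10062975346819936/65056016013 + 24*√2851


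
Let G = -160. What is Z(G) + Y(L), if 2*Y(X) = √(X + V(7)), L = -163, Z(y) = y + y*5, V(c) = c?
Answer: -960 + I*√39 ≈ -960.0 + 6.245*I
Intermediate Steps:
Z(y) = 6*y (Z(y) = y + 5*y = 6*y)
Y(X) = √(7 + X)/2 (Y(X) = √(X + 7)/2 = √(7 + X)/2)
Z(G) + Y(L) = 6*(-160) + √(7 - 163)/2 = -960 + √(-156)/2 = -960 + (2*I*√39)/2 = -960 + I*√39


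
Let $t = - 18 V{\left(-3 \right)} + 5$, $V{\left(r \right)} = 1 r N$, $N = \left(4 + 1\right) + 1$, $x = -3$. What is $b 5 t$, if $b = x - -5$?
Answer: $3290$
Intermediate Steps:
$N = 6$ ($N = 5 + 1 = 6$)
$V{\left(r \right)} = 6 r$ ($V{\left(r \right)} = 1 r 6 = r 6 = 6 r$)
$b = 2$ ($b = -3 - -5 = -3 + 5 = 2$)
$t = 329$ ($t = - 18 \cdot 6 \left(-3\right) + 5 = \left(-18\right) \left(-18\right) + 5 = 324 + 5 = 329$)
$b 5 t = 2 \cdot 5 \cdot 329 = 10 \cdot 329 = 3290$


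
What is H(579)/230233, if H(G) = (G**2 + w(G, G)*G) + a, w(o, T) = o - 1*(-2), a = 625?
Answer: 672265/230233 ≈ 2.9199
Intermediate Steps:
w(o, T) = 2 + o (w(o, T) = o + 2 = 2 + o)
H(G) = 625 + G**2 + G*(2 + G) (H(G) = (G**2 + (2 + G)*G) + 625 = (G**2 + G*(2 + G)) + 625 = 625 + G**2 + G*(2 + G))
H(579)/230233 = (625 + 579**2 + 579*(2 + 579))/230233 = (625 + 335241 + 579*581)*(1/230233) = (625 + 335241 + 336399)*(1/230233) = 672265*(1/230233) = 672265/230233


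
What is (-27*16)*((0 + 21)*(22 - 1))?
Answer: -190512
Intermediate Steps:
(-27*16)*((0 + 21)*(22 - 1)) = -9072*21 = -432*441 = -190512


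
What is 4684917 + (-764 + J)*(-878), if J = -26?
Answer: 5378537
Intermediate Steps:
4684917 + (-764 + J)*(-878) = 4684917 + (-764 - 26)*(-878) = 4684917 - 790*(-878) = 4684917 + 693620 = 5378537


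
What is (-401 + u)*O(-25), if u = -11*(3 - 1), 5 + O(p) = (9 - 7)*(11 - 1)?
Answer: -6345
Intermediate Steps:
O(p) = 15 (O(p) = -5 + (9 - 7)*(11 - 1) = -5 + 2*10 = -5 + 20 = 15)
u = -22 (u = -11*2 = -22)
(-401 + u)*O(-25) = (-401 - 22)*15 = -423*15 = -6345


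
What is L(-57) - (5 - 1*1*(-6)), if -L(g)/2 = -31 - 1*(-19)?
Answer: 13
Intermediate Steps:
L(g) = 24 (L(g) = -2*(-31 - 1*(-19)) = -2*(-31 + 19) = -2*(-12) = 24)
L(-57) - (5 - 1*1*(-6)) = 24 - (5 - 1*1*(-6)) = 24 - (5 - 1*(-6)) = 24 - (5 + 6) = 24 - 1*11 = 24 - 11 = 13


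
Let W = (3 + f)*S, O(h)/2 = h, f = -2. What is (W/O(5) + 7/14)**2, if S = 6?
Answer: 121/100 ≈ 1.2100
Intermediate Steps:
O(h) = 2*h
W = 6 (W = (3 - 2)*6 = 1*6 = 6)
(W/O(5) + 7/14)**2 = (6/((2*5)) + 7/14)**2 = (6/10 + 7*(1/14))**2 = (6*(1/10) + 1/2)**2 = (3/5 + 1/2)**2 = (11/10)**2 = 121/100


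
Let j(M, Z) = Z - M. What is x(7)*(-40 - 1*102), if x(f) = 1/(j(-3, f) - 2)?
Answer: -71/4 ≈ -17.750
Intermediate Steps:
x(f) = 1/(1 + f) (x(f) = 1/((f - 1*(-3)) - 2) = 1/((f + 3) - 2) = 1/((3 + f) - 2) = 1/(1 + f))
x(7)*(-40 - 1*102) = (-40 - 1*102)/(1 + 7) = (-40 - 102)/8 = (⅛)*(-142) = -71/4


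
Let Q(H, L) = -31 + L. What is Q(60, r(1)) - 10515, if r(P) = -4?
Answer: -10550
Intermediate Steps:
Q(60, r(1)) - 10515 = (-31 - 4) - 10515 = -35 - 10515 = -10550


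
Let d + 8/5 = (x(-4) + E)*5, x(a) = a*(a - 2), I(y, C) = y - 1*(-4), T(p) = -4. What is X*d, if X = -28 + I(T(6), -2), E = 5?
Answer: -20076/5 ≈ -4015.2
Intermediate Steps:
I(y, C) = 4 + y (I(y, C) = y + 4 = 4 + y)
x(a) = a*(-2 + a)
X = -28 (X = -28 + (4 - 4) = -28 + 0 = -28)
d = 717/5 (d = -8/5 + (-4*(-2 - 4) + 5)*5 = -8/5 + (-4*(-6) + 5)*5 = -8/5 + (24 + 5)*5 = -8/5 + 29*5 = -8/5 + 145 = 717/5 ≈ 143.40)
X*d = -28*717/5 = -20076/5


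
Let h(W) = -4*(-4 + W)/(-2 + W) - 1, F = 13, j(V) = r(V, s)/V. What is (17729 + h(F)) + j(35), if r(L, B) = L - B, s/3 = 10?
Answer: 1364815/77 ≈ 17725.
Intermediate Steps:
s = 30 (s = 3*10 = 30)
j(V) = (-30 + V)/V (j(V) = (V - 1*30)/V = (V - 30)/V = (-30 + V)/V)
h(W) = -1 - 4*(-4 + W)/(-2 + W) (h(W) = -4*(-4 + W)/(-2 + W) - 1 = -1 - 4*(-4 + W)/(-2 + W))
(17729 + h(F)) + j(35) = (17729 + (18 - 5*13)/(-2 + 13)) + (-30 + 35)/35 = (17729 + (18 - 65)/11) + (1/35)*5 = (17729 + (1/11)*(-47)) + ⅐ = (17729 - 47/11) + ⅐ = 194972/11 + ⅐ = 1364815/77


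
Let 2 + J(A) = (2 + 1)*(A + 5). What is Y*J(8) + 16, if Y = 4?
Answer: 164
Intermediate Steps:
J(A) = 13 + 3*A (J(A) = -2 + (2 + 1)*(A + 5) = -2 + 3*(5 + A) = -2 + (15 + 3*A) = 13 + 3*A)
Y*J(8) + 16 = 4*(13 + 3*8) + 16 = 4*(13 + 24) + 16 = 4*37 + 16 = 148 + 16 = 164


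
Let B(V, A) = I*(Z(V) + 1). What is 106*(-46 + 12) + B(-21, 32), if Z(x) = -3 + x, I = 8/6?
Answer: -10904/3 ≈ -3634.7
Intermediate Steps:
I = 4/3 (I = 8*(⅙) = 4/3 ≈ 1.3333)
B(V, A) = -8/3 + 4*V/3 (B(V, A) = 4*((-3 + V) + 1)/3 = 4*(-2 + V)/3 = -8/3 + 4*V/3)
106*(-46 + 12) + B(-21, 32) = 106*(-46 + 12) + (-8/3 + (4/3)*(-21)) = 106*(-34) + (-8/3 - 28) = -3604 - 92/3 = -10904/3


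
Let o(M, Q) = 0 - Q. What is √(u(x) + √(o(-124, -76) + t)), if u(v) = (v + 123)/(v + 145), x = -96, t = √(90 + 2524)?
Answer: √(27 + 49*√(76 + √2614))/7 ≈ 3.4389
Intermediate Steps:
o(M, Q) = -Q
t = √2614 ≈ 51.127
u(v) = (123 + v)/(145 + v)
√(u(x) + √(o(-124, -76) + t)) = √((123 - 96)/(145 - 96) + √(-1*(-76) + √2614)) = √(27/49 + √(76 + √2614))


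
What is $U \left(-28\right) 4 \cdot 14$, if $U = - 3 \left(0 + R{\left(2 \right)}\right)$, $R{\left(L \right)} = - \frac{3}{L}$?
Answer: $-7056$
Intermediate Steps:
$U = \frac{9}{2}$ ($U = - 3 \left(0 - \frac{3}{2}\right) = \left(-3\right) \left(- \frac{3}{2}\right) = \frac{9}{2} \approx 4.5$)
$U \left(-28\right) 4 \cdot 14 = \frac{9}{2} \left(-28\right) 4 \cdot 14 = \left(-126\right) 56 = -7056$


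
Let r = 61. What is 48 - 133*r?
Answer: -8065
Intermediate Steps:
48 - 133*r = 48 - 133*61 = 48 - 8113 = -8065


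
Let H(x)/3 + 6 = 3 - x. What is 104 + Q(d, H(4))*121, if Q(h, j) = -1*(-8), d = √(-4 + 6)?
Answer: 1072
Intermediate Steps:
H(x) = -9 - 3*x (H(x) = -18 + 3*(3 - x) = -18 + (9 - 3*x) = -9 - 3*x)
d = √2 ≈ 1.4142
Q(h, j) = 8
104 + Q(d, H(4))*121 = 104 + 8*121 = 104 + 968 = 1072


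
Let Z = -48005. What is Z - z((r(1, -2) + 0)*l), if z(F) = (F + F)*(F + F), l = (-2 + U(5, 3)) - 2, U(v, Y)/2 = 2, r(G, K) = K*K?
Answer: -48005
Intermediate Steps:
r(G, K) = K**2
U(v, Y) = 4 (U(v, Y) = 2*2 = 4)
l = 0 (l = (-2 + 4) - 2 = 2 - 2 = 0)
z(F) = 4*F**2 (z(F) = (2*F)*(2*F) = 4*F**2)
Z - z((r(1, -2) + 0)*l) = -48005 - 4*(((-2)**2 + 0)*0)**2 = -48005 - 4*((4 + 0)*0)**2 = -48005 - 4*(4*0)**2 = -48005 - 4*0**2 = -48005 - 4*0 = -48005 - 1*0 = -48005 + 0 = -48005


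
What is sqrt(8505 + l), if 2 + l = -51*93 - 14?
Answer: sqrt(3746) ≈ 61.205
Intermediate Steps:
l = -4759 (l = -2 + (-51*93 - 14) = -2 + (-4743 - 14) = -2 - 4757 = -4759)
sqrt(8505 + l) = sqrt(8505 - 4759) = sqrt(3746)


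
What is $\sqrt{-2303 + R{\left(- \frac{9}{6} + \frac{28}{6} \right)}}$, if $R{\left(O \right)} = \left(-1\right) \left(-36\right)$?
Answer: $i \sqrt{2267} \approx 47.613 i$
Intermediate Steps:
$R{\left(O \right)} = 36$
$\sqrt{-2303 + R{\left(- \frac{9}{6} + \frac{28}{6} \right)}} = \sqrt{-2303 + 36} = \sqrt{-2267} = i \sqrt{2267}$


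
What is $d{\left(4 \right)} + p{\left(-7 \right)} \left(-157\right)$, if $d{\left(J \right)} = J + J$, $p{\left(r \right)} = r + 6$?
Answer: $165$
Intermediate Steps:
$p{\left(r \right)} = 6 + r$
$d{\left(J \right)} = 2 J$
$d{\left(4 \right)} + p{\left(-7 \right)} \left(-157\right) = 2 \cdot 4 + \left(6 - 7\right) \left(-157\right) = 8 - -157 = 8 + 157 = 165$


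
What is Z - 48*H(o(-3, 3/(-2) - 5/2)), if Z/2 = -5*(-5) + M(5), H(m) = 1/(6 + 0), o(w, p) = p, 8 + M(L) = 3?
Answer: 32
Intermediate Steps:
M(L) = -5 (M(L) = -8 + 3 = -5)
H(m) = 1/6
Z = 40 (Z = 2*(-5*(-5) - 5) = 2*(25 - 5) = 2*20 = 40)
Z - 48*H(o(-3, 3/(-2) - 5/2)) = 40 - 48*1/6 = 40 - 8 = 32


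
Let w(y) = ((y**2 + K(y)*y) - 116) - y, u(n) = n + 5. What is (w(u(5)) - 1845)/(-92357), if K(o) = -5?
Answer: 1921/92357 ≈ 0.020800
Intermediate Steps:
u(n) = 5 + n
w(y) = -116 + y**2 - 6*y (w(y) = ((y**2 - 5*y) - 116) - y = (-116 + y**2 - 5*y) - y = -116 + y**2 - 6*y)
(w(u(5)) - 1845)/(-92357) = ((-116 + (5 + 5)**2 - 6*(5 + 5)) - 1845)/(-92357) = ((-116 + 10**2 - 6*10) - 1845)*(-1/92357) = ((-116 + 100 - 60) - 1845)*(-1/92357) = (-76 - 1845)*(-1/92357) = -1921*(-1/92357) = 1921/92357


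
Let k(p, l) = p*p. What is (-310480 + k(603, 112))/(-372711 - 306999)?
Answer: -53129/679710 ≈ -0.078164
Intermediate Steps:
k(p, l) = p²
(-310480 + k(603, 112))/(-372711 - 306999) = (-310480 + 603²)/(-372711 - 306999) = (-310480 + 363609)/(-679710) = 53129*(-1/679710) = -53129/679710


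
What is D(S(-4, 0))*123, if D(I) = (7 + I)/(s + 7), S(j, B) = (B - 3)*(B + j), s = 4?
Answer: 2337/11 ≈ 212.45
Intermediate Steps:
S(j, B) = (-3 + B)*(B + j)
D(I) = 7/11 + I/11 (D(I) = (7 + I)/(4 + 7) = (7 + I)/11 = (7 + I)*(1/11) = 7/11 + I/11)
D(S(-4, 0))*123 = (7/11 + (0**2 - 3*0 - 3*(-4) + 0*(-4))/11)*123 = (7/11 + (0 + 0 + 12 + 0)/11)*123 = (7/11 + (1/11)*12)*123 = (7/11 + 12/11)*123 = (19/11)*123 = 2337/11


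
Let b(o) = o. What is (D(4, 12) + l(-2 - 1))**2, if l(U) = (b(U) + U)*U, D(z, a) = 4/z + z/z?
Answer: 400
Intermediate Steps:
D(z, a) = 1 + 4/z (D(z, a) = 4/z + 1 = 1 + 4/z)
l(U) = 2*U**2 (l(U) = (U + U)*U = (2*U)*U = 2*U**2)
(D(4, 12) + l(-2 - 1))**2 = ((4 + 4)/4 + 2*(-2 - 1)**2)**2 = ((1/4)*8 + 2*(-3)**2)**2 = (2 + 2*9)**2 = (2 + 18)**2 = 20**2 = 400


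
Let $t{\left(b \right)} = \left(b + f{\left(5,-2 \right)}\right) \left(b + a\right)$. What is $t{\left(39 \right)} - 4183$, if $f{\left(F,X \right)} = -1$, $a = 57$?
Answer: $-535$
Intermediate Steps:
$t{\left(b \right)} = \left(-1 + b\right) \left(57 + b\right)$ ($t{\left(b \right)} = \left(b - 1\right) \left(b + 57\right) = \left(-1 + b\right) \left(57 + b\right)$)
$t{\left(39 \right)} - 4183 = \left(-57 + 39^{2} + 56 \cdot 39\right) - 4183 = \left(-57 + 1521 + 2184\right) - 4183 = 3648 - 4183 = -535$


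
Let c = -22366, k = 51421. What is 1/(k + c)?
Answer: 1/29055 ≈ 3.4417e-5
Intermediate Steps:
1/(k + c) = 1/(51421 - 22366) = 1/29055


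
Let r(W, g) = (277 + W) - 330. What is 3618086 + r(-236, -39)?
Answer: 3617797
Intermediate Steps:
r(W, g) = -53 + W
3618086 + r(-236, -39) = 3618086 + (-53 - 236) = 3618086 - 289 = 3617797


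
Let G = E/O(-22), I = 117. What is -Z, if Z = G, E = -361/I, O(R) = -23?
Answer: -361/2691 ≈ -0.13415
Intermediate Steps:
E = -361/117 ≈ -3.0855
G = 361/2691 (G = -361/117/(-23) = -361/117*(-1/23) = 361/2691 ≈ 0.13415)
Z = 361/2691 ≈ 0.13415
-Z = -1*361/2691 = -361/2691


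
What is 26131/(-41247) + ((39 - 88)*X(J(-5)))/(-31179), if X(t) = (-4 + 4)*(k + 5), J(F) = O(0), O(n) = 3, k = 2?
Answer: -26131/41247 ≈ -0.63352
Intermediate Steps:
J(F) = 3
X(t) = 0 (X(t) = (-4 + 4)*(2 + 5) = 0*7 = 0)
26131/(-41247) + ((39 - 88)*X(J(-5)))/(-31179) = 26131/(-41247) + ((39 - 88)*0)/(-31179) = 26131*(-1/41247) - 49*0*(-1/31179) = -26131/41247 + 0*(-1/31179) = -26131/41247 + 0 = -26131/41247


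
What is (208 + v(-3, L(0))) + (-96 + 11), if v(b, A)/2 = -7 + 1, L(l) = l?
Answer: 111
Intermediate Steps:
v(b, A) = -12 (v(b, A) = 2*(-7 + 1) = 2*(-6) = -12)
(208 + v(-3, L(0))) + (-96 + 11) = (208 - 12) + (-96 + 11) = 196 - 85 = 111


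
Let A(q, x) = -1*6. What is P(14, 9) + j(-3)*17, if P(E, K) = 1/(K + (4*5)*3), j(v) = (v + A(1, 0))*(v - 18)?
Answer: 221698/69 ≈ 3213.0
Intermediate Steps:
A(q, x) = -6
j(v) = (-18 + v)*(-6 + v) (j(v) = (v - 6)*(v - 18) = (-6 + v)*(-18 + v) = (-18 + v)*(-6 + v))
P(E, K) = 1/(60 + K) (P(E, K) = 1/(K + 20*3) = 1/(K + 60) = 1/(60 + K))
P(14, 9) + j(-3)*17 = 1/(60 + 9) + (108 + (-3)**2 - 24*(-3))*17 = 1/69 + (108 + 9 + 72)*17 = 1/69 + 189*17 = 1/69 + 3213 = 221698/69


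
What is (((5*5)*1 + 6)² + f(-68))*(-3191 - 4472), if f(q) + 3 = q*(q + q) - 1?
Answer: -78200915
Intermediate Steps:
f(q) = -4 + 2*q² (f(q) = -3 + (q*(q + q) - 1) = -3 + (q*(2*q) - 1) = -3 + (2*q² - 1) = -3 + (-1 + 2*q²) = -4 + 2*q²)
(((5*5)*1 + 6)² + f(-68))*(-3191 - 4472) = (((5*5)*1 + 6)² + (-4 + 2*(-68)²))*(-3191 - 4472) = ((25*1 + 6)² + (-4 + 2*4624))*(-7663) = ((25 + 6)² + (-4 + 9248))*(-7663) = (31² + 9244)*(-7663) = (961 + 9244)*(-7663) = 10205*(-7663) = -78200915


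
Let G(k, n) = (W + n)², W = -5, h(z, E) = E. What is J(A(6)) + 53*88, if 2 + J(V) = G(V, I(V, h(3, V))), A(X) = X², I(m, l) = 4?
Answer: 4663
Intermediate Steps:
G(k, n) = (-5 + n)²
J(V) = -1 (J(V) = -2 + (-5 + 4)² = -2 + (-1)² = -2 + 1 = -1)
J(A(6)) + 53*88 = -1 + 53*88 = -1 + 4664 = 4663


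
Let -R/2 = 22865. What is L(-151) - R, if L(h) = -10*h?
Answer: 47240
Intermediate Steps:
R = -45730 (R = -2*22865 = -45730)
L(-151) - R = -10*(-151) - 1*(-45730) = 1510 + 45730 = 47240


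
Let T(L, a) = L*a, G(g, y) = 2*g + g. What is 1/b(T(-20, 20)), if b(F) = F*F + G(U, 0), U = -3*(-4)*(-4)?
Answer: 1/159856 ≈ 6.2556e-6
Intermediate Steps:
U = -48 (U = 12*(-4) = -48)
G(g, y) = 3*g
b(F) = -144 + F**2 (b(F) = F*F + 3*(-48) = F**2 - 144 = -144 + F**2)
1/b(T(-20, 20)) = 1/(-144 + (-20*20)**2) = 1/(-144 + (-400)**2) = 1/(-144 + 160000) = 1/159856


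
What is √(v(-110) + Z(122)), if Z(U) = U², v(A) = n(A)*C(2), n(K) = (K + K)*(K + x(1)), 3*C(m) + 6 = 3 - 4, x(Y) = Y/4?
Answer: I*√373089/3 ≈ 203.6*I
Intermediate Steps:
x(Y) = Y/4 (x(Y) = Y*(¼) = Y/4)
C(m) = -7/3 (C(m) = -2 + (3 - 4)/3 = -2 + (⅓)*(-1) = -2 - ⅓ = -7/3)
n(K) = 2*K*(¼ + K) (n(K) = (K + K)*(K + (¼)*1) = (2*K)*(K + ¼) = (2*K)*(¼ + K) = 2*K*(¼ + K))
v(A) = -7*A*(1 + 4*A)/6 (v(A) = (A*(1 + 4*A)/2)*(-7/3) = -7*A*(1 + 4*A)/6)
√(v(-110) + Z(122)) = √(-7/6*(-110)*(1 + 4*(-110)) + 122²) = √(-7/6*(-110)*(1 - 440) + 14884) = √(-7/6*(-110)*(-439) + 14884) = √(-169015/3 + 14884) = √(-124363/3) = I*√373089/3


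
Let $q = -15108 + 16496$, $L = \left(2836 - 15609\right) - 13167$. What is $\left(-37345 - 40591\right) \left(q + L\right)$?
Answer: $1913484672$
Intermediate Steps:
$L = -25940$ ($L = -12773 - 13167 = -25940$)
$q = 1388$
$\left(-37345 - 40591\right) \left(q + L\right) = \left(-37345 - 40591\right) \left(1388 - 25940\right) = \left(-77936\right) \left(-24552\right) = 1913484672$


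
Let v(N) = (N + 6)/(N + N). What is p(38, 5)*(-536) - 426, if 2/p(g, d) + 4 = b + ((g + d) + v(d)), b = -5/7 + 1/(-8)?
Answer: -4983178/10993 ≈ -453.30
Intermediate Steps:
v(N) = (6 + N)/(2*N) (v(N) = (6 + N)/((2*N)) = (6 + N)*(1/(2*N)) = (6 + N)/(2*N))
b = -47/56 (b = -5*⅐ + 1*(-⅛) = -5/7 - ⅛ = -47/56 ≈ -0.83929)
p(g, d) = 2/(-271/56 + d + g + (6 + d)/(2*d)) (p(g, d) = 2/(-4 + (-47/56 + ((g + d) + (6 + d)/(2*d)))) = 2/(-4 + (-47/56 + ((d + g) + (6 + d)/(2*d)))) = 2/(-4 + (-47/56 + (d + g + (6 + d)/(2*d)))) = 2/(-4 + (-47/56 + d + g + (6 + d)/(2*d))) = 2/(-271/56 + d + g + (6 + d)/(2*d)))
p(38, 5)*(-536) - 426 = (112*5/(168 + 28*5 + 5*(-271 + 56*5 + 56*38)))*(-536) - 426 = (112*5/(168 + 140 + 5*(-271 + 280 + 2128)))*(-536) - 426 = (112*5/(168 + 140 + 5*2137))*(-536) - 426 = (112*5/(168 + 140 + 10685))*(-536) - 426 = (112*5/10993)*(-536) - 426 = (112*5*(1/10993))*(-536) - 426 = (560/10993)*(-536) - 426 = -300160/10993 - 426 = -4983178/10993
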